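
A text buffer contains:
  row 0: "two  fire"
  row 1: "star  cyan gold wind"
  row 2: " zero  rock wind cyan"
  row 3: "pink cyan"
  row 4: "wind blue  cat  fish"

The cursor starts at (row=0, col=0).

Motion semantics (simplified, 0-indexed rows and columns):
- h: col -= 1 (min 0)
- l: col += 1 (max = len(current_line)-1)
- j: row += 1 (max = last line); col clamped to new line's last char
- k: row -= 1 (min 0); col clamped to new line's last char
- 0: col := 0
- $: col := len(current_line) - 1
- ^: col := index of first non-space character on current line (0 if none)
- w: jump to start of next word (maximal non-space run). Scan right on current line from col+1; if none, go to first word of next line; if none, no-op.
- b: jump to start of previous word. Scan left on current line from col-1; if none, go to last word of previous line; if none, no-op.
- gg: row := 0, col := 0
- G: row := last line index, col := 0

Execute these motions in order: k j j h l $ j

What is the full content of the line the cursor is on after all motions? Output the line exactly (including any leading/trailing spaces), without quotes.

Answer: pink cyan

Derivation:
After 1 (k): row=0 col=0 char='t'
After 2 (j): row=1 col=0 char='s'
After 3 (j): row=2 col=0 char='_'
After 4 (h): row=2 col=0 char='_'
After 5 (l): row=2 col=1 char='z'
After 6 ($): row=2 col=20 char='n'
After 7 (j): row=3 col=8 char='n'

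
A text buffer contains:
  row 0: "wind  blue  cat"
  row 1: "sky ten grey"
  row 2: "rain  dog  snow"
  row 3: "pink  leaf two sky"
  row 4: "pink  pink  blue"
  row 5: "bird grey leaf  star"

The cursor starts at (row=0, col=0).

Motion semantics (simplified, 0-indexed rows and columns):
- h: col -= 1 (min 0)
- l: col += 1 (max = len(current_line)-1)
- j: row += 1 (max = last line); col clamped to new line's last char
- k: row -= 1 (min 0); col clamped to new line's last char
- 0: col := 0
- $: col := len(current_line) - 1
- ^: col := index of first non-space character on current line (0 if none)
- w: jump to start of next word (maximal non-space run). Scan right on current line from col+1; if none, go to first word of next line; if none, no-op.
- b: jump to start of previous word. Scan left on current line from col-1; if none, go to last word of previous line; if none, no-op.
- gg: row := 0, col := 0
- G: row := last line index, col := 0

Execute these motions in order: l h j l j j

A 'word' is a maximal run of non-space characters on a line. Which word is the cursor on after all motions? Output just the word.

Answer: pink

Derivation:
After 1 (l): row=0 col=1 char='i'
After 2 (h): row=0 col=0 char='w'
After 3 (j): row=1 col=0 char='s'
After 4 (l): row=1 col=1 char='k'
After 5 (j): row=2 col=1 char='a'
After 6 (j): row=3 col=1 char='i'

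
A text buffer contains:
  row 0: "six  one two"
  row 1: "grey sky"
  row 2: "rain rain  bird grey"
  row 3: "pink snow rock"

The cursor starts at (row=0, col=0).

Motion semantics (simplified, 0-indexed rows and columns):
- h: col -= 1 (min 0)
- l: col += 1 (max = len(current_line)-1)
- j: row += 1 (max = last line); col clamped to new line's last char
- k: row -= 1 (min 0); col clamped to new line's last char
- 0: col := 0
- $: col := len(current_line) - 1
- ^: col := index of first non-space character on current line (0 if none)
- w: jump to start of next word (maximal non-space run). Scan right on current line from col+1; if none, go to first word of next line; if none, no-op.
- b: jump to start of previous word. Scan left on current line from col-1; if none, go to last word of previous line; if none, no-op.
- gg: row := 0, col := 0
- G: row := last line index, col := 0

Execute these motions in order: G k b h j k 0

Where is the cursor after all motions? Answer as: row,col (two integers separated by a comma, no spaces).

Answer: 1,0

Derivation:
After 1 (G): row=3 col=0 char='p'
After 2 (k): row=2 col=0 char='r'
After 3 (b): row=1 col=5 char='s'
After 4 (h): row=1 col=4 char='_'
After 5 (j): row=2 col=4 char='_'
After 6 (k): row=1 col=4 char='_'
After 7 (0): row=1 col=0 char='g'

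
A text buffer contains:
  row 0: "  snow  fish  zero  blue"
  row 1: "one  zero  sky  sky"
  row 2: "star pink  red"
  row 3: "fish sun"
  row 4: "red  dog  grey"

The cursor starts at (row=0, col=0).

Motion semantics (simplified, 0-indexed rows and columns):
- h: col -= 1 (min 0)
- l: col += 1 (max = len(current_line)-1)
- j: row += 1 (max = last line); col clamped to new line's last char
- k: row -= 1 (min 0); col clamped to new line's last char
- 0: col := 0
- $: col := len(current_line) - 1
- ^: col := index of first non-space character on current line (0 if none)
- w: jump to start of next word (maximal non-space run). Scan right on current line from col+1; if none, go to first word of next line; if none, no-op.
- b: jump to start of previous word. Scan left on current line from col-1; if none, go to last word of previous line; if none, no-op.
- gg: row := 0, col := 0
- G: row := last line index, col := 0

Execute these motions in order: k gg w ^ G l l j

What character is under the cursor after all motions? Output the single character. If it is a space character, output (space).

Answer: d

Derivation:
After 1 (k): row=0 col=0 char='_'
After 2 (gg): row=0 col=0 char='_'
After 3 (w): row=0 col=2 char='s'
After 4 (^): row=0 col=2 char='s'
After 5 (G): row=4 col=0 char='r'
After 6 (l): row=4 col=1 char='e'
After 7 (l): row=4 col=2 char='d'
After 8 (j): row=4 col=2 char='d'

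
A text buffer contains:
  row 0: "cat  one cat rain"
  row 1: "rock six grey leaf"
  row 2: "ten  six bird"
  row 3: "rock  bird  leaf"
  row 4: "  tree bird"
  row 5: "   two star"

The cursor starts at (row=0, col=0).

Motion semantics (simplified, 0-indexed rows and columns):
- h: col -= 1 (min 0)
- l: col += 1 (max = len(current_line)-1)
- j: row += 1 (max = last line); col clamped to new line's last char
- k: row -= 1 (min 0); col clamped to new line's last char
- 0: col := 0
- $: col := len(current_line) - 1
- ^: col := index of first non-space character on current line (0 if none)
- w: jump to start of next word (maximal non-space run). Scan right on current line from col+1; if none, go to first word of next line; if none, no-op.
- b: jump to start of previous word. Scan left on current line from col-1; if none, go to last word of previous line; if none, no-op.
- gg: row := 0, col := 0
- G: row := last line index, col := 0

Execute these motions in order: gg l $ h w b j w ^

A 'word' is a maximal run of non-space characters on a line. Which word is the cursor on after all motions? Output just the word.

Answer: rock

Derivation:
After 1 (gg): row=0 col=0 char='c'
After 2 (l): row=0 col=1 char='a'
After 3 ($): row=0 col=16 char='n'
After 4 (h): row=0 col=15 char='i'
After 5 (w): row=1 col=0 char='r'
After 6 (b): row=0 col=13 char='r'
After 7 (j): row=1 col=13 char='_'
After 8 (w): row=1 col=14 char='l'
After 9 (^): row=1 col=0 char='r'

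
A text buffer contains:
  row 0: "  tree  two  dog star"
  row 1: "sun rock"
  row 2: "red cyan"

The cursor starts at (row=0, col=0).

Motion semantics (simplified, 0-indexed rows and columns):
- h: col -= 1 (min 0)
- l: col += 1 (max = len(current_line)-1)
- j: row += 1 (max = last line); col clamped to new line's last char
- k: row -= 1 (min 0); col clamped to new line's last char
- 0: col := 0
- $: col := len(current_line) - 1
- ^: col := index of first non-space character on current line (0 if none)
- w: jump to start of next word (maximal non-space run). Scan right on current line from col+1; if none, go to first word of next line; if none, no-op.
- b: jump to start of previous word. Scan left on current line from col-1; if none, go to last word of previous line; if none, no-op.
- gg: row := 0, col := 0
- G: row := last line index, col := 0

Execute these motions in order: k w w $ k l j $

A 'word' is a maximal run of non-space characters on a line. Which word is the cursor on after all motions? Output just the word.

Answer: rock

Derivation:
After 1 (k): row=0 col=0 char='_'
After 2 (w): row=0 col=2 char='t'
After 3 (w): row=0 col=8 char='t'
After 4 ($): row=0 col=20 char='r'
After 5 (k): row=0 col=20 char='r'
After 6 (l): row=0 col=20 char='r'
After 7 (j): row=1 col=7 char='k'
After 8 ($): row=1 col=7 char='k'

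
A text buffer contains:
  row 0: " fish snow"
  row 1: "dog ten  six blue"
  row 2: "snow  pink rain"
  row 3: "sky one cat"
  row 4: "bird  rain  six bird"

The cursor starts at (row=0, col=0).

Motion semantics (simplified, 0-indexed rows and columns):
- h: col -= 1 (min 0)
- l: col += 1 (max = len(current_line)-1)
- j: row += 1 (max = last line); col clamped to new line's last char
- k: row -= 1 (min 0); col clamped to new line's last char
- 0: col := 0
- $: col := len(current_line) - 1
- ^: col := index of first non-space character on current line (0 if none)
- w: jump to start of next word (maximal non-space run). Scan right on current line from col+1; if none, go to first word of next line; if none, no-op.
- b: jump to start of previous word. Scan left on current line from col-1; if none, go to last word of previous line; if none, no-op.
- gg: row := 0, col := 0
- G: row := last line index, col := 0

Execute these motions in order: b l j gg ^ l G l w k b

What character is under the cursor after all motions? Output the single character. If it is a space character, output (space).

After 1 (b): row=0 col=0 char='_'
After 2 (l): row=0 col=1 char='f'
After 3 (j): row=1 col=1 char='o'
After 4 (gg): row=0 col=0 char='_'
After 5 (^): row=0 col=1 char='f'
After 6 (l): row=0 col=2 char='i'
After 7 (G): row=4 col=0 char='b'
After 8 (l): row=4 col=1 char='i'
After 9 (w): row=4 col=6 char='r'
After 10 (k): row=3 col=6 char='e'
After 11 (b): row=3 col=4 char='o'

Answer: o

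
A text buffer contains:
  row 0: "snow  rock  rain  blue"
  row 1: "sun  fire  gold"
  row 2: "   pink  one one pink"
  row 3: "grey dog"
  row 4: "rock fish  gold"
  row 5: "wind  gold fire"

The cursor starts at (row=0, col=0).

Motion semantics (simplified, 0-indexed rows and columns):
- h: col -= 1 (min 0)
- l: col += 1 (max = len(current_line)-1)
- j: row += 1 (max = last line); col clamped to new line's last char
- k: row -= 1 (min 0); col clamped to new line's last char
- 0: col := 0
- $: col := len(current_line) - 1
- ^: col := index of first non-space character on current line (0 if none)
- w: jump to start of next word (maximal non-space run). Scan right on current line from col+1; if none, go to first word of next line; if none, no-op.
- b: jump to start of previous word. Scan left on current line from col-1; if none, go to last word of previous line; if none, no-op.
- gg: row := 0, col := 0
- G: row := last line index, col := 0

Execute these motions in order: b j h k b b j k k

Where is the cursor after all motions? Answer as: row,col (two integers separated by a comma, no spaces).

After 1 (b): row=0 col=0 char='s'
After 2 (j): row=1 col=0 char='s'
After 3 (h): row=1 col=0 char='s'
After 4 (k): row=0 col=0 char='s'
After 5 (b): row=0 col=0 char='s'
After 6 (b): row=0 col=0 char='s'
After 7 (j): row=1 col=0 char='s'
After 8 (k): row=0 col=0 char='s'
After 9 (k): row=0 col=0 char='s'

Answer: 0,0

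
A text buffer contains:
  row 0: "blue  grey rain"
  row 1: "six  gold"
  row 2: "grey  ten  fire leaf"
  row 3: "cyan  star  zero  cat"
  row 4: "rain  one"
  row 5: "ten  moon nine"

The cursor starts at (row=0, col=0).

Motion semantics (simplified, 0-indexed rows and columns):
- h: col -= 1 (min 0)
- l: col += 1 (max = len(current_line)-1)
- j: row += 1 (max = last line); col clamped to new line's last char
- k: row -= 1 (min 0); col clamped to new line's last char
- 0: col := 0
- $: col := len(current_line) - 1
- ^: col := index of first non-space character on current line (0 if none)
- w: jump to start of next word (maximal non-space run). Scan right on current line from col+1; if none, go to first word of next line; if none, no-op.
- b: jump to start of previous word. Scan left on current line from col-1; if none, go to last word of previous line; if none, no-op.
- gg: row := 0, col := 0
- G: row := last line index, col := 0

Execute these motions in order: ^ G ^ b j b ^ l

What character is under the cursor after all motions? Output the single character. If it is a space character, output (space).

Answer: e

Derivation:
After 1 (^): row=0 col=0 char='b'
After 2 (G): row=5 col=0 char='t'
After 3 (^): row=5 col=0 char='t'
After 4 (b): row=4 col=6 char='o'
After 5 (j): row=5 col=6 char='o'
After 6 (b): row=5 col=5 char='m'
After 7 (^): row=5 col=0 char='t'
After 8 (l): row=5 col=1 char='e'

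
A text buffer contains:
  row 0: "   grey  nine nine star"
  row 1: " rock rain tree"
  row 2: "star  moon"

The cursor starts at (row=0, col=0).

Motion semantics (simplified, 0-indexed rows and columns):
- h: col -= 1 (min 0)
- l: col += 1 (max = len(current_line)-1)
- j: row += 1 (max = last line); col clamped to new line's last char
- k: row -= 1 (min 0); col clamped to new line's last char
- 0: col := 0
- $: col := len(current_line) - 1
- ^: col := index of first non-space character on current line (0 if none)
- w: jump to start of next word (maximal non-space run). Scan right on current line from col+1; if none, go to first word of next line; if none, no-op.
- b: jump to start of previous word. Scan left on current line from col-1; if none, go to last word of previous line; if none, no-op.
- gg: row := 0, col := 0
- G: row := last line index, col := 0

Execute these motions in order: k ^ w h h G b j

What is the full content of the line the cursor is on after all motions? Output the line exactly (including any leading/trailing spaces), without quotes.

Answer: star  moon

Derivation:
After 1 (k): row=0 col=0 char='_'
After 2 (^): row=0 col=3 char='g'
After 3 (w): row=0 col=9 char='n'
After 4 (h): row=0 col=8 char='_'
After 5 (h): row=0 col=7 char='_'
After 6 (G): row=2 col=0 char='s'
After 7 (b): row=1 col=11 char='t'
After 8 (j): row=2 col=9 char='n'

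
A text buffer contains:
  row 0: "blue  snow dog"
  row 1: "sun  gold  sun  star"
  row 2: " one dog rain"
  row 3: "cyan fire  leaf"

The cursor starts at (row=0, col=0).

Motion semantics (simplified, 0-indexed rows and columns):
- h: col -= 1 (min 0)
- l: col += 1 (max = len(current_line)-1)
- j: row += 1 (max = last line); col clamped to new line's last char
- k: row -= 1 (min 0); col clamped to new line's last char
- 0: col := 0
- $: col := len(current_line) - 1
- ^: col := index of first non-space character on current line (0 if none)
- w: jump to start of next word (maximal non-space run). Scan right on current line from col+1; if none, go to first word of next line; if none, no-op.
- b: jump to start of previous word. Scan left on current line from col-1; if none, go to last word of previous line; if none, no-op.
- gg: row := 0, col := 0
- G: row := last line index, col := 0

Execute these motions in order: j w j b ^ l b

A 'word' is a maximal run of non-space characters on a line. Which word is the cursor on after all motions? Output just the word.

Answer: one

Derivation:
After 1 (j): row=1 col=0 char='s'
After 2 (w): row=1 col=5 char='g'
After 3 (j): row=2 col=5 char='d'
After 4 (b): row=2 col=1 char='o'
After 5 (^): row=2 col=1 char='o'
After 6 (l): row=2 col=2 char='n'
After 7 (b): row=2 col=1 char='o'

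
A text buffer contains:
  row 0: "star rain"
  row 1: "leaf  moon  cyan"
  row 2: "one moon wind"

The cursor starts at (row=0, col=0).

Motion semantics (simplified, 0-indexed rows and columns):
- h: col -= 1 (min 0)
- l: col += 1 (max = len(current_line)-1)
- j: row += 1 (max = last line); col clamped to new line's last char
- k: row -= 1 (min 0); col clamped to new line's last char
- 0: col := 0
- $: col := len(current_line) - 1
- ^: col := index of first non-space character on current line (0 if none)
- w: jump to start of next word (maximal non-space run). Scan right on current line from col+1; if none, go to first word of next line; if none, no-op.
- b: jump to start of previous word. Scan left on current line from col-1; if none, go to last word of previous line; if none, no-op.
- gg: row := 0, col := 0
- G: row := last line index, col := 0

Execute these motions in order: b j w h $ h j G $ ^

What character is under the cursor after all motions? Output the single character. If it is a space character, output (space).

After 1 (b): row=0 col=0 char='s'
After 2 (j): row=1 col=0 char='l'
After 3 (w): row=1 col=6 char='m'
After 4 (h): row=1 col=5 char='_'
After 5 ($): row=1 col=15 char='n'
After 6 (h): row=1 col=14 char='a'
After 7 (j): row=2 col=12 char='d'
After 8 (G): row=2 col=0 char='o'
After 9 ($): row=2 col=12 char='d'
After 10 (^): row=2 col=0 char='o'

Answer: o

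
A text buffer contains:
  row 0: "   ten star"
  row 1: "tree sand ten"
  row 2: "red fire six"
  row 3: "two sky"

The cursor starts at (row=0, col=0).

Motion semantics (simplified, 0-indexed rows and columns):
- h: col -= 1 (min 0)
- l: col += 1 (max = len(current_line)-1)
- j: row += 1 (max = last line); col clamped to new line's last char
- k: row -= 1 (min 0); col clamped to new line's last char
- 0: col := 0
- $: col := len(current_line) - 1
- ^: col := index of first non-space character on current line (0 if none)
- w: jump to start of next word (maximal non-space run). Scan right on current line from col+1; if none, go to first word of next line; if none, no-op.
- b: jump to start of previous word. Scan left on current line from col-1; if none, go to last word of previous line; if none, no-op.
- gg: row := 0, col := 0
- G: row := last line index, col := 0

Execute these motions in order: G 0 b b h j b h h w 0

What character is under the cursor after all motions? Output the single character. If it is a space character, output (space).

Answer: t

Derivation:
After 1 (G): row=3 col=0 char='t'
After 2 (0): row=3 col=0 char='t'
After 3 (b): row=2 col=9 char='s'
After 4 (b): row=2 col=4 char='f'
After 5 (h): row=2 col=3 char='_'
After 6 (j): row=3 col=3 char='_'
After 7 (b): row=3 col=0 char='t'
After 8 (h): row=3 col=0 char='t'
After 9 (h): row=3 col=0 char='t'
After 10 (w): row=3 col=4 char='s'
After 11 (0): row=3 col=0 char='t'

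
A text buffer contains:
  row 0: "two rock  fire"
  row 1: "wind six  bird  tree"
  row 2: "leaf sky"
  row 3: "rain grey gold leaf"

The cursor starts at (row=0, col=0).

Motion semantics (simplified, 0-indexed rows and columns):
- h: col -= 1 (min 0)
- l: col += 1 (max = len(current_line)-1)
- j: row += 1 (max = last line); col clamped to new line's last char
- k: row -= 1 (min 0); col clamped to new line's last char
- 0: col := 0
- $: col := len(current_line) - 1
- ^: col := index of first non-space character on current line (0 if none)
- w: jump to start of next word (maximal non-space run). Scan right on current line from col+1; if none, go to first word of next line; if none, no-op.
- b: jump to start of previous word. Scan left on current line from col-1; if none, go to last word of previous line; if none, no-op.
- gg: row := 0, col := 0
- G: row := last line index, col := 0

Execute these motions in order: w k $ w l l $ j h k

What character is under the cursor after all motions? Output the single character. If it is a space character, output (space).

After 1 (w): row=0 col=4 char='r'
After 2 (k): row=0 col=4 char='r'
After 3 ($): row=0 col=13 char='e'
After 4 (w): row=1 col=0 char='w'
After 5 (l): row=1 col=1 char='i'
After 6 (l): row=1 col=2 char='n'
After 7 ($): row=1 col=19 char='e'
After 8 (j): row=2 col=7 char='y'
After 9 (h): row=2 col=6 char='k'
After 10 (k): row=1 col=6 char='i'

Answer: i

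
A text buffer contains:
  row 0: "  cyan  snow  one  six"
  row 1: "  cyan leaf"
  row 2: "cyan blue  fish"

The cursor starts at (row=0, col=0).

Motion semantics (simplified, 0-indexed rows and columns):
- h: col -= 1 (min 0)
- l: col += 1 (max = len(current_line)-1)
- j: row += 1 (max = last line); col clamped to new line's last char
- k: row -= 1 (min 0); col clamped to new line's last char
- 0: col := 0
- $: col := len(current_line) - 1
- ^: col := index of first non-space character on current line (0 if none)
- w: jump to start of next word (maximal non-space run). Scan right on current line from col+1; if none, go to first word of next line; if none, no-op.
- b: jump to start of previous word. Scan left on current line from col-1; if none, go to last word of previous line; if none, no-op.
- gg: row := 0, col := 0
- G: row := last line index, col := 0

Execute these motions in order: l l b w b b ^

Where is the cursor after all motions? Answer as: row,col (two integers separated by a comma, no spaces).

Answer: 0,2

Derivation:
After 1 (l): row=0 col=1 char='_'
After 2 (l): row=0 col=2 char='c'
After 3 (b): row=0 col=2 char='c'
After 4 (w): row=0 col=8 char='s'
After 5 (b): row=0 col=2 char='c'
After 6 (b): row=0 col=2 char='c'
After 7 (^): row=0 col=2 char='c'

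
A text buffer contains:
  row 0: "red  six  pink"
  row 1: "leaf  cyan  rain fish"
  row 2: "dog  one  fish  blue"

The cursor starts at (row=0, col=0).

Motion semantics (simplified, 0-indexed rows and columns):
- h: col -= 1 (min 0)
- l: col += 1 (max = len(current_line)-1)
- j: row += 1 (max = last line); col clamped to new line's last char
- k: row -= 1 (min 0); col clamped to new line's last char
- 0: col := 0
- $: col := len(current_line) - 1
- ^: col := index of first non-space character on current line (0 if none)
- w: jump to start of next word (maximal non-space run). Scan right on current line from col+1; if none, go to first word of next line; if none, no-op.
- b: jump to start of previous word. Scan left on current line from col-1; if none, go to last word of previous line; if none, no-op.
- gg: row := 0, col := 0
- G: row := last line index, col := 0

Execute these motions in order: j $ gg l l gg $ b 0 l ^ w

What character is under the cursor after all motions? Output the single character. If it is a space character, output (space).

Answer: s

Derivation:
After 1 (j): row=1 col=0 char='l'
After 2 ($): row=1 col=20 char='h'
After 3 (gg): row=0 col=0 char='r'
After 4 (l): row=0 col=1 char='e'
After 5 (l): row=0 col=2 char='d'
After 6 (gg): row=0 col=0 char='r'
After 7 ($): row=0 col=13 char='k'
After 8 (b): row=0 col=10 char='p'
After 9 (0): row=0 col=0 char='r'
After 10 (l): row=0 col=1 char='e'
After 11 (^): row=0 col=0 char='r'
After 12 (w): row=0 col=5 char='s'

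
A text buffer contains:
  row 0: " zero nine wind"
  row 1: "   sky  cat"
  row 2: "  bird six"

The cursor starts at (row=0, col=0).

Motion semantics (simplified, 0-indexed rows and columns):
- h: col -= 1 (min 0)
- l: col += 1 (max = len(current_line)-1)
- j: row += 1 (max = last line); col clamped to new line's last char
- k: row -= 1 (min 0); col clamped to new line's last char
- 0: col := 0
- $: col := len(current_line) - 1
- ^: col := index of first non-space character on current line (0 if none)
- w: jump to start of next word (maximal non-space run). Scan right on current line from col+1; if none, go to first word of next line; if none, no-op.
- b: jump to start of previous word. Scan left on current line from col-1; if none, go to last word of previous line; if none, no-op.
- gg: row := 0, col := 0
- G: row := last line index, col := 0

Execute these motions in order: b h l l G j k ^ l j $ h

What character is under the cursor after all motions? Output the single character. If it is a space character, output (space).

After 1 (b): row=0 col=0 char='_'
After 2 (h): row=0 col=0 char='_'
After 3 (l): row=0 col=1 char='z'
After 4 (l): row=0 col=2 char='e'
After 5 (G): row=2 col=0 char='_'
After 6 (j): row=2 col=0 char='_'
After 7 (k): row=1 col=0 char='_'
After 8 (^): row=1 col=3 char='s'
After 9 (l): row=1 col=4 char='k'
After 10 (j): row=2 col=4 char='r'
After 11 ($): row=2 col=9 char='x'
After 12 (h): row=2 col=8 char='i'

Answer: i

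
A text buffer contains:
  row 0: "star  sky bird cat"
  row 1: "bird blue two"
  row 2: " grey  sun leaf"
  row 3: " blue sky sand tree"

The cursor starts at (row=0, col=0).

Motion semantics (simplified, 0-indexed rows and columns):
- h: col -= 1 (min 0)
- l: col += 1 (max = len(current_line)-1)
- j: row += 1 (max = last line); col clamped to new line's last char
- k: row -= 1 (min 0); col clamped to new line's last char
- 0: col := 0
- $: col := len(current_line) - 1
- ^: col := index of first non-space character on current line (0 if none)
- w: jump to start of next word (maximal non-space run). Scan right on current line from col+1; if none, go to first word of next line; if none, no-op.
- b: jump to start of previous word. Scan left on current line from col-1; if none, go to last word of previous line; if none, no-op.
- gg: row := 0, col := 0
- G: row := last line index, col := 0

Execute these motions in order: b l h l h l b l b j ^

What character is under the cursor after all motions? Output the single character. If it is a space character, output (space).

After 1 (b): row=0 col=0 char='s'
After 2 (l): row=0 col=1 char='t'
After 3 (h): row=0 col=0 char='s'
After 4 (l): row=0 col=1 char='t'
After 5 (h): row=0 col=0 char='s'
After 6 (l): row=0 col=1 char='t'
After 7 (b): row=0 col=0 char='s'
After 8 (l): row=0 col=1 char='t'
After 9 (b): row=0 col=0 char='s'
After 10 (j): row=1 col=0 char='b'
After 11 (^): row=1 col=0 char='b'

Answer: b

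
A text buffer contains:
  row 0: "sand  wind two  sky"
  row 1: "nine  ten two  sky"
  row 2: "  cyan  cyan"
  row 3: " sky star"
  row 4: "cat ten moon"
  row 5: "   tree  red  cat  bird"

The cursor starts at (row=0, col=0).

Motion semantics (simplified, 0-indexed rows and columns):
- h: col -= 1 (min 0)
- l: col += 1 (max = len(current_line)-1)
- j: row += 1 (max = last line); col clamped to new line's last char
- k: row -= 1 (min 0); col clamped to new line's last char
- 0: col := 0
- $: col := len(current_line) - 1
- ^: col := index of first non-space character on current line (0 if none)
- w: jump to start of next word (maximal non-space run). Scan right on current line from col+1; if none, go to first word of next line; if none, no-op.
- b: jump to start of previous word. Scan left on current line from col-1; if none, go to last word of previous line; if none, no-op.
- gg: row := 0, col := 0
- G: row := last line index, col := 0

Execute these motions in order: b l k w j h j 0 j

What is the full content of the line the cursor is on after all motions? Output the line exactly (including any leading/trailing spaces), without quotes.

After 1 (b): row=0 col=0 char='s'
After 2 (l): row=0 col=1 char='a'
After 3 (k): row=0 col=1 char='a'
After 4 (w): row=0 col=6 char='w'
After 5 (j): row=1 col=6 char='t'
After 6 (h): row=1 col=5 char='_'
After 7 (j): row=2 col=5 char='n'
After 8 (0): row=2 col=0 char='_'
After 9 (j): row=3 col=0 char='_'

Answer:  sky star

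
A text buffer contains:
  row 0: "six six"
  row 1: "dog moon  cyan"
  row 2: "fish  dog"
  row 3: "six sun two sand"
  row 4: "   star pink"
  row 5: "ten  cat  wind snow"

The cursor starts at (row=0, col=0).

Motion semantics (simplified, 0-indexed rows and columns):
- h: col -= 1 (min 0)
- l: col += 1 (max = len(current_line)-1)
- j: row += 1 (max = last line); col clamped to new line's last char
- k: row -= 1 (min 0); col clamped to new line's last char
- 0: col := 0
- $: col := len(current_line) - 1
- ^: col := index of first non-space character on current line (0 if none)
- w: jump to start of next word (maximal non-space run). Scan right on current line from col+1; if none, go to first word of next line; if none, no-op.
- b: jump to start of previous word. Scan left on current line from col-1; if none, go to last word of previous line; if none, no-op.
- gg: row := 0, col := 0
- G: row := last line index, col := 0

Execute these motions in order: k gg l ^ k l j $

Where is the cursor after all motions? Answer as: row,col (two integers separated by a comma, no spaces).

Answer: 1,13

Derivation:
After 1 (k): row=0 col=0 char='s'
After 2 (gg): row=0 col=0 char='s'
After 3 (l): row=0 col=1 char='i'
After 4 (^): row=0 col=0 char='s'
After 5 (k): row=0 col=0 char='s'
After 6 (l): row=0 col=1 char='i'
After 7 (j): row=1 col=1 char='o'
After 8 ($): row=1 col=13 char='n'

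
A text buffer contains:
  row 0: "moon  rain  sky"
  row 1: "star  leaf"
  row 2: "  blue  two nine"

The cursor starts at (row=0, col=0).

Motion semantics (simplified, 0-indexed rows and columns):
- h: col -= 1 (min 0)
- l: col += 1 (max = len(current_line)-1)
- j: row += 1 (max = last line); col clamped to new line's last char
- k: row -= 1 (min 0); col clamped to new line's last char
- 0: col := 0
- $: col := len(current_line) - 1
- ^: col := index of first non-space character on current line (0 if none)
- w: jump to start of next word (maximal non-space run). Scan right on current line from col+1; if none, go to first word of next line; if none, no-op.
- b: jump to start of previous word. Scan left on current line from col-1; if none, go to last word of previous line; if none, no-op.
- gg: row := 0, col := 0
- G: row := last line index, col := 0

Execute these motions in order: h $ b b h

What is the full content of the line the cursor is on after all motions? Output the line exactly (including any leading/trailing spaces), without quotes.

Answer: moon  rain  sky

Derivation:
After 1 (h): row=0 col=0 char='m'
After 2 ($): row=0 col=14 char='y'
After 3 (b): row=0 col=12 char='s'
After 4 (b): row=0 col=6 char='r'
After 5 (h): row=0 col=5 char='_'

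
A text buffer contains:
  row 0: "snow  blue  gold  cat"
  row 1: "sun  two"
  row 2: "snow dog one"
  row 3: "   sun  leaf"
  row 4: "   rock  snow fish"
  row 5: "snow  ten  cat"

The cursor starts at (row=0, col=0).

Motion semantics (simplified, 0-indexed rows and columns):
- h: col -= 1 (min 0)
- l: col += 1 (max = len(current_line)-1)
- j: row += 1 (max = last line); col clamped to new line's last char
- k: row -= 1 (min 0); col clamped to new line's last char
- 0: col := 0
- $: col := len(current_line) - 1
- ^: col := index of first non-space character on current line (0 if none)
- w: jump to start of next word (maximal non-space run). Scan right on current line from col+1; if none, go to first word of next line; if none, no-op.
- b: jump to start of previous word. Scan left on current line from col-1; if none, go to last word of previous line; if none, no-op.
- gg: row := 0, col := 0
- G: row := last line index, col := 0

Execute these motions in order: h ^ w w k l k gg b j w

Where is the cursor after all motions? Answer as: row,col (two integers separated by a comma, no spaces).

After 1 (h): row=0 col=0 char='s'
After 2 (^): row=0 col=0 char='s'
After 3 (w): row=0 col=6 char='b'
After 4 (w): row=0 col=12 char='g'
After 5 (k): row=0 col=12 char='g'
After 6 (l): row=0 col=13 char='o'
After 7 (k): row=0 col=13 char='o'
After 8 (gg): row=0 col=0 char='s'
After 9 (b): row=0 col=0 char='s'
After 10 (j): row=1 col=0 char='s'
After 11 (w): row=1 col=5 char='t'

Answer: 1,5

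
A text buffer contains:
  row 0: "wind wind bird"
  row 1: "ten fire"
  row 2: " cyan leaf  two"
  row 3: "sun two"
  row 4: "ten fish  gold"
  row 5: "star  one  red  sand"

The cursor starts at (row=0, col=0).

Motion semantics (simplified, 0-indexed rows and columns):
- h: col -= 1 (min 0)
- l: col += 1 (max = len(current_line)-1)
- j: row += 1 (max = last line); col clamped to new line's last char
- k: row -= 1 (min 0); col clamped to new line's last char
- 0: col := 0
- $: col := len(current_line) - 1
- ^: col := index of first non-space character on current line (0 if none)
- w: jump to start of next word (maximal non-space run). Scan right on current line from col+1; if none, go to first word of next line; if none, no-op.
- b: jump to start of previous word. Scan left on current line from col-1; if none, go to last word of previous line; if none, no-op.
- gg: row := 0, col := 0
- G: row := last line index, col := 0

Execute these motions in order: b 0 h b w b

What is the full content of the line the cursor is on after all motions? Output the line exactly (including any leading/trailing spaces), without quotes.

Answer: wind wind bird

Derivation:
After 1 (b): row=0 col=0 char='w'
After 2 (0): row=0 col=0 char='w'
After 3 (h): row=0 col=0 char='w'
After 4 (b): row=0 col=0 char='w'
After 5 (w): row=0 col=5 char='w'
After 6 (b): row=0 col=0 char='w'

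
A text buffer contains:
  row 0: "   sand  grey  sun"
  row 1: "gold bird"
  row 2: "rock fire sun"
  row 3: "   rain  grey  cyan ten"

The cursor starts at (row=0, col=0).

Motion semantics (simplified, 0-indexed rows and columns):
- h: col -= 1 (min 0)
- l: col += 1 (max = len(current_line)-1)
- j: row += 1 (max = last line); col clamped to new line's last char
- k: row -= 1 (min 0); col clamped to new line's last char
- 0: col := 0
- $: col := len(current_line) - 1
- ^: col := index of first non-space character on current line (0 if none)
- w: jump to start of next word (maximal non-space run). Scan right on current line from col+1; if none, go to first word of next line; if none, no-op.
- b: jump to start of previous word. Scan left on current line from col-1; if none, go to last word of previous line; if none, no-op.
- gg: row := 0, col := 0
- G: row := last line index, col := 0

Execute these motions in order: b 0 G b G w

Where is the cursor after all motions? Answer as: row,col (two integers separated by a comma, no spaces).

After 1 (b): row=0 col=0 char='_'
After 2 (0): row=0 col=0 char='_'
After 3 (G): row=3 col=0 char='_'
After 4 (b): row=2 col=10 char='s'
After 5 (G): row=3 col=0 char='_'
After 6 (w): row=3 col=3 char='r'

Answer: 3,3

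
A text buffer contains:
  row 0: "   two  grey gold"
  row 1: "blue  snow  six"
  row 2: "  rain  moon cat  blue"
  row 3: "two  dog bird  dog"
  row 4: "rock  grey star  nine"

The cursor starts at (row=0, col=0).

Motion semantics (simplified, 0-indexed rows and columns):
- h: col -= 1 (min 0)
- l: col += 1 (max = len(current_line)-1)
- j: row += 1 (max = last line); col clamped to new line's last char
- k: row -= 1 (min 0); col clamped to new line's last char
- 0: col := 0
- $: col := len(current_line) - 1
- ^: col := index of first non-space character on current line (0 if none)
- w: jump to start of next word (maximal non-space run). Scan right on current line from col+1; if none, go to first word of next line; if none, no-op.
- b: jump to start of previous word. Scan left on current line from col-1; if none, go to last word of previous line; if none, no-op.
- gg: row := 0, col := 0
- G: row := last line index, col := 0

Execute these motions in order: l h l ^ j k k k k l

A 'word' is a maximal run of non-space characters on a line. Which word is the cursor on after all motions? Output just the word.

Answer: two

Derivation:
After 1 (l): row=0 col=1 char='_'
After 2 (h): row=0 col=0 char='_'
After 3 (l): row=0 col=1 char='_'
After 4 (^): row=0 col=3 char='t'
After 5 (j): row=1 col=3 char='e'
After 6 (k): row=0 col=3 char='t'
After 7 (k): row=0 col=3 char='t'
After 8 (k): row=0 col=3 char='t'
After 9 (k): row=0 col=3 char='t'
After 10 (l): row=0 col=4 char='w'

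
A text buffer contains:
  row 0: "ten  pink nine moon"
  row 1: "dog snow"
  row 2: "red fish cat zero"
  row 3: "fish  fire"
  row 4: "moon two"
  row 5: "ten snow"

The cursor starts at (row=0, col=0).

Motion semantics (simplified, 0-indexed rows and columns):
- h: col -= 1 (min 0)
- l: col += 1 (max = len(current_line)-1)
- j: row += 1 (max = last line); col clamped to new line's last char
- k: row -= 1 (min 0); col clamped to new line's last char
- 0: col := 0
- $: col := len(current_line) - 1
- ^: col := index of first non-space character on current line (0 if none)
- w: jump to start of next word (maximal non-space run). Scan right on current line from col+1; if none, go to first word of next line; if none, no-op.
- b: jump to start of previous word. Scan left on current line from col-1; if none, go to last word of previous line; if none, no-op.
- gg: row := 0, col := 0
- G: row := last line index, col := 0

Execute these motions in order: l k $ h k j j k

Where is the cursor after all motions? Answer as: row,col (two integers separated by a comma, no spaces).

After 1 (l): row=0 col=1 char='e'
After 2 (k): row=0 col=1 char='e'
After 3 ($): row=0 col=18 char='n'
After 4 (h): row=0 col=17 char='o'
After 5 (k): row=0 col=17 char='o'
After 6 (j): row=1 col=7 char='w'
After 7 (j): row=2 col=7 char='h'
After 8 (k): row=1 col=7 char='w'

Answer: 1,7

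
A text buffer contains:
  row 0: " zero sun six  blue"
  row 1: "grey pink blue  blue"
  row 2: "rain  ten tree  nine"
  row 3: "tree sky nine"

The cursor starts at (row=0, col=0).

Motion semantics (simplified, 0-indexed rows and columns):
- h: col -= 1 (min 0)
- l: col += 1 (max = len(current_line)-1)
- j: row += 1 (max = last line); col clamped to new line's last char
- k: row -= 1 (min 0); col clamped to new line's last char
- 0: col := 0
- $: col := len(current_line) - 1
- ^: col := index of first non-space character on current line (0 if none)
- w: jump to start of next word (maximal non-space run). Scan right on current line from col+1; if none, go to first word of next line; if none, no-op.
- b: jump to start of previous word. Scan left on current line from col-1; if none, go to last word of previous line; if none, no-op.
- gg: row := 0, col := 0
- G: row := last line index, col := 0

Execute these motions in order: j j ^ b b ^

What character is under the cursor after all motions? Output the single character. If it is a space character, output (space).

Answer: g

Derivation:
After 1 (j): row=1 col=0 char='g'
After 2 (j): row=2 col=0 char='r'
After 3 (^): row=2 col=0 char='r'
After 4 (b): row=1 col=16 char='b'
After 5 (b): row=1 col=10 char='b'
After 6 (^): row=1 col=0 char='g'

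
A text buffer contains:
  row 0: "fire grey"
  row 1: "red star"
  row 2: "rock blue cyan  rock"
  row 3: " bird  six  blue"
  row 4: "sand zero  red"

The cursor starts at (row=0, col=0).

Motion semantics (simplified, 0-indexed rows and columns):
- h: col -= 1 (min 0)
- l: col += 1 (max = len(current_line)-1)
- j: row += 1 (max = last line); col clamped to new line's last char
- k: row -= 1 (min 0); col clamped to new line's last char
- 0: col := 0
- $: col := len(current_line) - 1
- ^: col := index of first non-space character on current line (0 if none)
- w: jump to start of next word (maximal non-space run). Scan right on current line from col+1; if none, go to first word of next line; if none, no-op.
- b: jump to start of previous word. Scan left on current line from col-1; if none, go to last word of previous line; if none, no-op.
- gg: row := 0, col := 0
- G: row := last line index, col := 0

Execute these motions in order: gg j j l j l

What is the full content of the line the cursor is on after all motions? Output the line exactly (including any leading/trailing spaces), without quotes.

Answer:  bird  six  blue

Derivation:
After 1 (gg): row=0 col=0 char='f'
After 2 (j): row=1 col=0 char='r'
After 3 (j): row=2 col=0 char='r'
After 4 (l): row=2 col=1 char='o'
After 5 (j): row=3 col=1 char='b'
After 6 (l): row=3 col=2 char='i'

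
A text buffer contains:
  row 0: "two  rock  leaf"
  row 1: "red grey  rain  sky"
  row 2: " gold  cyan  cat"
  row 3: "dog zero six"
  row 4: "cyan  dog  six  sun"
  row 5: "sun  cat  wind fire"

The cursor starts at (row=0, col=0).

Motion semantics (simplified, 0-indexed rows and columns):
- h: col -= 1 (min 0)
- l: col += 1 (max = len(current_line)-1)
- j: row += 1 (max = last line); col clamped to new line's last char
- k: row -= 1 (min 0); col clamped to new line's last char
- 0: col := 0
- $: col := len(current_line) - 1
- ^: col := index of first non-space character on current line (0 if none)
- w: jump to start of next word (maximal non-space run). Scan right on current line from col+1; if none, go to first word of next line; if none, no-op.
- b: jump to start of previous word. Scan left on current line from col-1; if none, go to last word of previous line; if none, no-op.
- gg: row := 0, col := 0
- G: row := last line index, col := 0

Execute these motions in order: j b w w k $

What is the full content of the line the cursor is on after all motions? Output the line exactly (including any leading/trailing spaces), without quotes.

Answer: two  rock  leaf

Derivation:
After 1 (j): row=1 col=0 char='r'
After 2 (b): row=0 col=11 char='l'
After 3 (w): row=1 col=0 char='r'
After 4 (w): row=1 col=4 char='g'
After 5 (k): row=0 col=4 char='_'
After 6 ($): row=0 col=14 char='f'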